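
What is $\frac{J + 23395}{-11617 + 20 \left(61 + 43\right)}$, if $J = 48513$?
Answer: $- \frac{71908}{9537} \approx -7.5399$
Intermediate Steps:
$\frac{J + 23395}{-11617 + 20 \left(61 + 43\right)} = \frac{48513 + 23395}{-11617 + 20 \left(61 + 43\right)} = \frac{71908}{-11617 + 20 \cdot 104} = \frac{71908}{-11617 + 2080} = \frac{71908}{-9537} = 71908 \left(- \frac{1}{9537}\right) = - \frac{71908}{9537}$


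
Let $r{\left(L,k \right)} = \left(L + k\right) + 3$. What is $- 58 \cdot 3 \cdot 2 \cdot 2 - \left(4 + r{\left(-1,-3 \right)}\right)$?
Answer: $-699$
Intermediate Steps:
$r{\left(L,k \right)} = 3 + L + k$
$- 58 \cdot 3 \cdot 2 \cdot 2 - \left(4 + r{\left(-1,-3 \right)}\right) = - 58 \cdot 3 \cdot 2 \cdot 2 - 3 = - 58 \cdot 6 \cdot 2 - 3 = \left(-58\right) 12 + \left(-4 + 1\right) = -696 - 3 = -699$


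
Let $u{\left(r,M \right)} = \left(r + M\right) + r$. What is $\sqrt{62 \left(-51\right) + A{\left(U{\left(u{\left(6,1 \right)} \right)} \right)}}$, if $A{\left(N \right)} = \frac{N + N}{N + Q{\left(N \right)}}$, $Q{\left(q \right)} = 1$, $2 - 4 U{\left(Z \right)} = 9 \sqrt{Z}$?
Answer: $\frac{2 \sqrt{14226 - 21330 \sqrt{13}}}{3 \sqrt{-2 + 3 \sqrt{13}}} \approx 56.211 i$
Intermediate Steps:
$u{\left(r,M \right)} = M + 2 r$ ($u{\left(r,M \right)} = \left(M + r\right) + r = M + 2 r$)
$U{\left(Z \right)} = \frac{1}{2} - \frac{9 \sqrt{Z}}{4}$
$A{\left(N \right)} = \frac{2 N}{1 + N}$ ($A{\left(N \right)} = \frac{N + N}{N + 1} = \frac{2 N}{1 + N}$)
$\sqrt{62 \left(-51\right) + A{\left(U{\left(u{\left(6,1 \right)} \right)} \right)}} = \sqrt{62 \left(-51\right) + \frac{2 \left(\frac{1}{2} - \frac{9 \sqrt{1 + 2 \cdot 6}}{4}\right)}{1 + \left(\frac{1}{2} - \frac{9 \sqrt{1 + 2 \cdot 6}}{4}\right)}} = \sqrt{-3162 + \frac{2 \left(\frac{1}{2} - \frac{9 \sqrt{1 + 12}}{4}\right)}{1 + \left(\frac{1}{2} - \frac{9 \sqrt{1 + 12}}{4}\right)}} = \sqrt{-3162 + \frac{2 \left(\frac{1}{2} - \frac{9 \sqrt{13}}{4}\right)}{1 + \left(\frac{1}{2} - \frac{9 \sqrt{13}}{4}\right)}} = \sqrt{-3162 + \frac{2 \left(\frac{1}{2} - \frac{9 \sqrt{13}}{4}\right)}{\frac{3}{2} - \frac{9 \sqrt{13}}{4}}}$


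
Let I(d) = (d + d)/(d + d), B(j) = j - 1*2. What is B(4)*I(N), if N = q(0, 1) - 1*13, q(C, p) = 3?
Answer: 2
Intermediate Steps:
B(j) = -2 + j (B(j) = j - 2 = -2 + j)
N = -10 (N = 3 - 1*13 = 3 - 13 = -10)
I(d) = 1 (I(d) = (2*d)/((2*d)) = (2*d)*(1/(2*d)) = 1)
B(4)*I(N) = (-2 + 4)*1 = 2*1 = 2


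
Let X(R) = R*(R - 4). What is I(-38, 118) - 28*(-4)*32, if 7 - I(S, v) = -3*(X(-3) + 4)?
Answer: 3666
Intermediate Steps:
X(R) = R*(-4 + R)
I(S, v) = 82 (I(S, v) = 7 - (-3)*(-3*(-4 - 3) + 4) = 7 - (-3)*(-3*(-7) + 4) = 7 - (-3)*(21 + 4) = 7 - (-3)*25 = 7 - 1*(-75) = 7 + 75 = 82)
I(-38, 118) - 28*(-4)*32 = 82 - 28*(-4)*32 = 82 - (-112)*32 = 82 - 1*(-3584) = 82 + 3584 = 3666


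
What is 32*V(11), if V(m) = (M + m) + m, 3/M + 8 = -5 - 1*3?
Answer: 698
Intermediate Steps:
M = -3/16 (M = 3/(-8 + (-5 - 1*3)) = 3/(-8 + (-5 - 3)) = 3/(-8 - 8) = 3/(-16) = 3*(-1/16) = -3/16 ≈ -0.18750)
V(m) = -3/16 + 2*m (V(m) = (-3/16 + m) + m = -3/16 + 2*m)
32*V(11) = 32*(-3/16 + 2*11) = 32*(-3/16 + 22) = 32*(349/16) = 698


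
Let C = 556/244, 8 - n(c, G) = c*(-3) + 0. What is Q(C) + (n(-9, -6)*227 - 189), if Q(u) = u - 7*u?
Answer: -275456/61 ≈ -4515.7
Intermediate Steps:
n(c, G) = 8 + 3*c (n(c, G) = 8 - (c*(-3) + 0) = 8 - (-3*c + 0) = 8 - (-3)*c = 8 + 3*c)
C = 139/61 (C = 556*(1/244) = 139/61 ≈ 2.2787)
Q(u) = -6*u
Q(C) + (n(-9, -6)*227 - 189) = -6*139/61 + ((8 + 3*(-9))*227 - 189) = -834/61 + ((8 - 27)*227 - 189) = -834/61 + (-19*227 - 189) = -834/61 + (-4313 - 189) = -834/61 - 4502 = -275456/61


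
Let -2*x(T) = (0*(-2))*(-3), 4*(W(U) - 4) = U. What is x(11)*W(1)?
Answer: 0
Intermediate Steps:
W(U) = 4 + U/4
x(T) = 0 (x(T) = -0*(-2)*(-3)/2 = -0*(-3) = -½*0 = 0)
x(11)*W(1) = 0*(4 + (¼)*1) = 0*(4 + ¼) = 0*(17/4) = 0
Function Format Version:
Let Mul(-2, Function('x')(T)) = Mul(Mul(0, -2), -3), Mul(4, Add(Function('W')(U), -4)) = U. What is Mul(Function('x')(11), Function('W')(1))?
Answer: 0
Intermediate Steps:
Function('W')(U) = Add(4, Mul(Rational(1, 4), U))
Function('x')(T) = 0 (Function('x')(T) = Mul(Rational(-1, 2), Mul(Mul(0, -2), -3)) = Mul(Rational(-1, 2), Mul(0, -3)) = Mul(Rational(-1, 2), 0) = 0)
Mul(Function('x')(11), Function('W')(1)) = Mul(0, Add(4, Mul(Rational(1, 4), 1))) = Mul(0, Add(4, Rational(1, 4))) = Mul(0, Rational(17, 4)) = 0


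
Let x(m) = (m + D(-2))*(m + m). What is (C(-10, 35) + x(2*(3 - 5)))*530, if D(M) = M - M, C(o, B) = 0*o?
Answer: 16960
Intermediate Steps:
C(o, B) = 0
D(M) = 0
x(m) = 2*m² (x(m) = (m + 0)*(m + m) = m*(2*m) = 2*m²)
(C(-10, 35) + x(2*(3 - 5)))*530 = (0 + 2*(2*(3 - 5))²)*530 = (0 + 2*(2*(-2))²)*530 = (0 + 2*(-4)²)*530 = (0 + 2*16)*530 = (0 + 32)*530 = 32*530 = 16960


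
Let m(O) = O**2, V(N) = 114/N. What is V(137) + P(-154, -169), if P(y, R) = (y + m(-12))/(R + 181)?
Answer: -1/822 ≈ -0.0012165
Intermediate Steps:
P(y, R) = (144 + y)/(181 + R) (P(y, R) = (y + (-12)**2)/(R + 181) = (y + 144)/(181 + R) = (144 + y)/(181 + R))
V(137) + P(-154, -169) = 114/137 + (144 - 154)/(181 - 169) = 114*(1/137) - 10/12 = 114/137 + (1/12)*(-10) = 114/137 - 5/6 = -1/822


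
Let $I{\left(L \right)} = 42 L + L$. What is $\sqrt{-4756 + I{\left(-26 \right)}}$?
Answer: $i \sqrt{5874} \approx 76.642 i$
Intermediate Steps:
$I{\left(L \right)} = 43 L$
$\sqrt{-4756 + I{\left(-26 \right)}} = \sqrt{-4756 + 43 \left(-26\right)} = \sqrt{-4756 - 1118} = \sqrt{-5874} = i \sqrt{5874}$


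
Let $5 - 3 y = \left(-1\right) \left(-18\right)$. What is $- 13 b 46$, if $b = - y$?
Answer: $- \frac{7774}{3} \approx -2591.3$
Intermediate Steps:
$y = - \frac{13}{3}$ ($y = \frac{5}{3} - \frac{\left(-1\right) \left(-18\right)}{3} = \frac{5}{3} - 6 = - \frac{13}{3} \approx -4.3333$)
$b = \frac{13}{3}$ ($b = \left(-1\right) \left(- \frac{13}{3}\right) = \frac{13}{3} \approx 4.3333$)
$- 13 b 46 = \left(-13\right) \frac{13}{3} \cdot 46 = \left(- \frac{169}{3}\right) 46 = - \frac{7774}{3}$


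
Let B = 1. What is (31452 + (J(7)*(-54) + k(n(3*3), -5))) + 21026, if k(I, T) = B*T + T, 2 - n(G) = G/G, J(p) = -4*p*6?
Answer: 61540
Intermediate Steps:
J(p) = -24*p
n(G) = 1 (n(G) = 2 - G/G = 2 - 1*1 = 2 - 1 = 1)
k(I, T) = 2*T (k(I, T) = 1*T + T = T + T = 2*T)
(31452 + (J(7)*(-54) + k(n(3*3), -5))) + 21026 = (31452 + (-24*7*(-54) + 2*(-5))) + 21026 = (31452 + (-168*(-54) - 10)) + 21026 = (31452 + (9072 - 10)) + 21026 = (31452 + 9062) + 21026 = 40514 + 21026 = 61540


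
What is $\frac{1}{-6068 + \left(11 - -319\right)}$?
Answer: $- \frac{1}{5738} \approx -0.00017428$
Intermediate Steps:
$\frac{1}{-6068 + \left(11 - -319\right)} = \frac{1}{-6068 + \left(11 + 319\right)} = \frac{1}{-6068 + 330} = \frac{1}{-5738} = - \frac{1}{5738}$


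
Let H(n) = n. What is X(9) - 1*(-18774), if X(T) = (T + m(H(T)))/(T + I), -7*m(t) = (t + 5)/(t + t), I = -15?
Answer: 506858/27 ≈ 18773.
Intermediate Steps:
m(t) = -(5 + t)/(14*t) (m(t) = -(t + 5)/(7*(t + t)) = -(5 + t)/(7*(2*t)) = -(5 + t)*1/(2*t)/7 = -(5 + t)/(14*t))
X(T) = (T + (-5 - T)/(14*T))/(-15 + T) (X(T) = (T + (-5 - T)/(14*T))/(T - 15) = (T + (-5 - T)/(14*T))/(-15 + T))
X(9) - 1*(-18774) = (1/14)*(-5 - 1*9 + 14*9**2)/(9*(-15 + 9)) - 1*(-18774) = (1/14)*(1/9)*(-5 - 9 + 14*81)/(-6) + 18774 = (1/14)*(1/9)*(-1/6)*(-5 - 9 + 1134) + 18774 = (1/14)*(1/9)*(-1/6)*1120 + 18774 = -40/27 + 18774 = 506858/27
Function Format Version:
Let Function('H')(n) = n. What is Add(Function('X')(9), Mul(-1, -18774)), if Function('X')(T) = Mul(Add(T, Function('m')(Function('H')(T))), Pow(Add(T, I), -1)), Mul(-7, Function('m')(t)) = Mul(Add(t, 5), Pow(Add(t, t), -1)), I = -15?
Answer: Rational(506858, 27) ≈ 18773.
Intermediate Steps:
Function('m')(t) = Mul(Rational(-1, 14), Pow(t, -1), Add(5, t)) (Function('m')(t) = Mul(Rational(-1, 7), Mul(Add(t, 5), Pow(Add(t, t), -1))) = Mul(Rational(-1, 7), Mul(Add(5, t), Pow(Mul(2, t), -1))) = Mul(Rational(-1, 7), Mul(Add(5, t), Mul(Rational(1, 2), Pow(t, -1)))) = Mul(Rational(-1, 7), Mul(Rational(1, 2), Pow(t, -1), Add(5, t))) = Mul(Rational(-1, 14), Pow(t, -1), Add(5, t)))
Function('X')(T) = Mul(Pow(Add(-15, T), -1), Add(T, Mul(Rational(1, 14), Pow(T, -1), Add(-5, Mul(-1, T))))) (Function('X')(T) = Mul(Add(T, Mul(Rational(1, 14), Pow(T, -1), Add(-5, Mul(-1, T)))), Pow(Add(T, -15), -1)) = Mul(Add(T, Mul(Rational(1, 14), Pow(T, -1), Add(-5, Mul(-1, T)))), Pow(Add(-15, T), -1)) = Mul(Pow(Add(-15, T), -1), Add(T, Mul(Rational(1, 14), Pow(T, -1), Add(-5, Mul(-1, T))))))
Add(Function('X')(9), Mul(-1, -18774)) = Add(Mul(Rational(1, 14), Pow(9, -1), Pow(Add(-15, 9), -1), Add(-5, Mul(-1, 9), Mul(14, Pow(9, 2)))), Mul(-1, -18774)) = Add(Mul(Rational(1, 14), Rational(1, 9), Pow(-6, -1), Add(-5, -9, Mul(14, 81))), 18774) = Add(Mul(Rational(1, 14), Rational(1, 9), Rational(-1, 6), Add(-5, -9, 1134)), 18774) = Add(Mul(Rational(1, 14), Rational(1, 9), Rational(-1, 6), 1120), 18774) = Add(Rational(-40, 27), 18774) = Rational(506858, 27)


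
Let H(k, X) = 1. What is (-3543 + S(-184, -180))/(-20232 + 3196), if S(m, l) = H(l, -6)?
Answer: 1771/8518 ≈ 0.20791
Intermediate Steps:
S(m, l) = 1
(-3543 + S(-184, -180))/(-20232 + 3196) = (-3543 + 1)/(-20232 + 3196) = -3542/(-17036) = -3542*(-1/17036) = 1771/8518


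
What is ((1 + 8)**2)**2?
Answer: 6561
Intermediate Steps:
((1 + 8)**2)**2 = (9**2)**2 = 81**2 = 6561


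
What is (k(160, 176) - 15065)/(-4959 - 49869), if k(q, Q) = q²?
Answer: -10535/54828 ≈ -0.19215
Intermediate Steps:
(k(160, 176) - 15065)/(-4959 - 49869) = (160² - 15065)/(-4959 - 49869) = (25600 - 15065)/(-54828) = 10535*(-1/54828) = -10535/54828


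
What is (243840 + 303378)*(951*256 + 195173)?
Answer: 240025684122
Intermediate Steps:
(243840 + 303378)*(951*256 + 195173) = 547218*(243456 + 195173) = 547218*438629 = 240025684122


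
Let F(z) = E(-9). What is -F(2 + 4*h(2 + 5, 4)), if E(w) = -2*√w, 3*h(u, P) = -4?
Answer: 6*I ≈ 6.0*I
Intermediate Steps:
h(u, P) = -4/3 (h(u, P) = (⅓)*(-4) = -4/3)
F(z) = -6*I
-F(2 + 4*h(2 + 5, 4)) = -(-6)*I = 6*I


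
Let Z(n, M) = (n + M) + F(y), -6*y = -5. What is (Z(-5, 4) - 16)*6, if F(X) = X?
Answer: -97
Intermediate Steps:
y = ⅚ (y = -⅙*(-5) = ⅚ ≈ 0.83333)
Z(n, M) = ⅚ + M + n (Z(n, M) = (n + M) + ⅚ = (M + n) + ⅚ = ⅚ + M + n)
(Z(-5, 4) - 16)*6 = ((⅚ + 4 - 5) - 16)*6 = (-⅙ - 16)*6 = -97/6*6 = -97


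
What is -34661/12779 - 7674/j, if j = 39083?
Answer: -1452721909/499441657 ≈ -2.9087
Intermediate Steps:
-34661/12779 - 7674/j = -34661/12779 - 7674/39083 = -1452721909/499441657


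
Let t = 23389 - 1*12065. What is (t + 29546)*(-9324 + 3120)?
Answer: -253557480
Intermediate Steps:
t = 11324 (t = 23389 - 12065 = 11324)
(t + 29546)*(-9324 + 3120) = (11324 + 29546)*(-9324 + 3120) = 40870*(-6204) = -253557480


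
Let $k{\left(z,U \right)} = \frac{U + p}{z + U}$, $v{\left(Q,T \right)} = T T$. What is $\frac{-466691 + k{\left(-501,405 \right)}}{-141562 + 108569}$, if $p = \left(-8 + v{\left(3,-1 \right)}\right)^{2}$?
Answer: $\frac{22401395}{1583664} \approx 14.145$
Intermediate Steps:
$v{\left(Q,T \right)} = T^{2}$
$p = 49$ ($p = \left(-8 + \left(-1\right)^{2}\right)^{2} = \left(-8 + 1\right)^{2} = \left(-7\right)^{2} = 49$)
$k{\left(z,U \right)} = \frac{49 + U}{U + z}$ ($k{\left(z,U \right)} = \frac{U + 49}{z + U} = \frac{49 + U}{U + z}$)
$\frac{-466691 + k{\left(-501,405 \right)}}{-141562 + 108569} = \frac{-466691 + \frac{49 + 405}{405 - 501}}{-141562 + 108569} = \frac{-466691 + \frac{1}{-96} \cdot 454}{-32993} = \left(-466691 - \frac{227}{48}\right) \left(- \frac{1}{32993}\right) = \left(- \frac{22401395}{48}\right) \left(- \frac{1}{32993}\right) = \frac{22401395}{1583664}$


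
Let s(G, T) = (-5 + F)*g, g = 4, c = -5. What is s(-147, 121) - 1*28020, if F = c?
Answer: -28060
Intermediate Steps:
F = -5
s(G, T) = -40 (s(G, T) = (-5 - 5)*4 = -10*4 = -40)
s(-147, 121) - 1*28020 = -40 - 1*28020 = -40 - 28020 = -28060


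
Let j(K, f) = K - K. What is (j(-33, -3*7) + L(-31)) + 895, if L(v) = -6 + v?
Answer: 858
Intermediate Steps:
j(K, f) = 0
(j(-33, -3*7) + L(-31)) + 895 = (0 + (-6 - 31)) + 895 = (0 - 37) + 895 = -37 + 895 = 858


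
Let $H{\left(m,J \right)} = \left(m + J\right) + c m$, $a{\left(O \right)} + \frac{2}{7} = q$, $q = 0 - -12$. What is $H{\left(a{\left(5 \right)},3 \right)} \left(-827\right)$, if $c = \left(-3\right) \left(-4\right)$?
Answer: $- \frac{898949}{7} \approx -1.2842 \cdot 10^{5}$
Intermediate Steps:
$q = 12$ ($q = 0 + 12 = 12$)
$a{\left(O \right)} = \frac{82}{7}$ ($a{\left(O \right)} = - \frac{2}{7} + 12 = \frac{82}{7}$)
$c = 12$
$H{\left(m,J \right)} = J + 13 m$ ($H{\left(m,J \right)} = \left(m + J\right) + 12 m = \left(J + m\right) + 12 m = J + 13 m$)
$H{\left(a{\left(5 \right)},3 \right)} \left(-827\right) = \left(3 + 13 \cdot \frac{82}{7}\right) \left(-827\right) = \left(3 + \frac{1066}{7}\right) \left(-827\right) = \frac{1087}{7} \left(-827\right) = - \frac{898949}{7}$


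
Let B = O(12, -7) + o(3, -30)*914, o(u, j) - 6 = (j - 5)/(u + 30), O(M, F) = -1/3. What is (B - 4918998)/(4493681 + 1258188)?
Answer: -54059321/63270559 ≈ -0.85441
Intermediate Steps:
O(M, F) = -⅓ (O(M, F) = -1*⅓ = -⅓)
o(u, j) = 6 + (-5 + j)/(30 + u) (o(u, j) = 6 + (j - 5)/(u + 30) = 6 + (-5 + j)/(30 + u))
B = 49657/11 (B = -⅓ + ((175 - 30 + 6*3)/(30 + 3))*914 = -⅓ + ((175 - 30 + 18)/33)*914 = -⅓ + ((1/33)*163)*914 = -⅓ + (163/33)*914 = -⅓ + 148982/33 = 49657/11 ≈ 4514.3)
(B - 4918998)/(4493681 + 1258188) = (49657/11 - 4918998)/(4493681 + 1258188) = -54059321/11/5751869 = -54059321/11*1/5751869 = -54059321/63270559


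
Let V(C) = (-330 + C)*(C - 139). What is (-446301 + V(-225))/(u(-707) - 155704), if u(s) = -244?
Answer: 244281/155948 ≈ 1.5664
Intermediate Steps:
V(C) = (-330 + C)*(-139 + C)
(-446301 + V(-225))/(u(-707) - 155704) = (-446301 + (45870 + (-225)² - 469*(-225)))/(-244 - 155704) = (-446301 + (45870 + 50625 + 105525))/(-155948) = (-446301 + 202020)*(-1/155948) = -244281*(-1/155948) = 244281/155948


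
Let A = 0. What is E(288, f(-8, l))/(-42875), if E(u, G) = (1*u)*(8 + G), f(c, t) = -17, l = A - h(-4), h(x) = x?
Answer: 2592/42875 ≈ 0.060455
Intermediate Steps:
l = 4 (l = 0 - 1*(-4) = 0 + 4 = 4)
E(u, G) = u*(8 + G)
E(288, f(-8, l))/(-42875) = (288*(8 - 17))/(-42875) = (288*(-9))*(-1/42875) = -2592*(-1/42875) = 2592/42875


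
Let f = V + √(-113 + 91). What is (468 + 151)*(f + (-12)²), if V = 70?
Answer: 132466 + 619*I*√22 ≈ 1.3247e+5 + 2903.4*I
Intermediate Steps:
f = 70 + I*√22 (f = 70 + √(-113 + 91) = 70 + √(-22) = 70 + I*√22 ≈ 70.0 + 4.6904*I)
(468 + 151)*(f + (-12)²) = (468 + 151)*((70 + I*√22) + (-12)²) = 619*((70 + I*√22) + 144) = 619*(214 + I*√22) = 132466 + 619*I*√22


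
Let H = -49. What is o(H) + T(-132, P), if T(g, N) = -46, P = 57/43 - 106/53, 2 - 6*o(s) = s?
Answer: -75/2 ≈ -37.500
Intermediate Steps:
o(s) = ⅓ - s/6
P = -29/43 (P = 57*(1/43) - 106*1/53 = 57/43 - 2 = -29/43 ≈ -0.67442)
o(H) + T(-132, P) = (⅓ - ⅙*(-49)) - 46 = (⅓ + 49/6) - 46 = 17/2 - 46 = -75/2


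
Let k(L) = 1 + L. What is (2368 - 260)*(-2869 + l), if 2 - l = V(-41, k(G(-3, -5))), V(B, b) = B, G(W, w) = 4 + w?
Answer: -5957208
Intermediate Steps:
l = 43 (l = 2 - 1*(-41) = 2 + 41 = 43)
(2368 - 260)*(-2869 + l) = (2368 - 260)*(-2869 + 43) = 2108*(-2826) = -5957208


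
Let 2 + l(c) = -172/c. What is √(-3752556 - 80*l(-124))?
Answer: 2*I*√901539799/31 ≈ 1937.1*I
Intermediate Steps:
l(c) = -2 - 172/c
√(-3752556 - 80*l(-124)) = √(-3752556 - 80*(-2 - 172/(-124))) = √(-3752556 - 80*(-2 - 172*(-1/124))) = √(-3752556 - 80*(-2 + 43/31)) = √(-3752556 - 80*(-19/31)) = √(-3752556 + 1520/31) = √(-116327716/31) = 2*I*√901539799/31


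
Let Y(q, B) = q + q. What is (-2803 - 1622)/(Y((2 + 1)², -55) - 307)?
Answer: 4425/289 ≈ 15.311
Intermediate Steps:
Y(q, B) = 2*q
(-2803 - 1622)/(Y((2 + 1)², -55) - 307) = (-2803 - 1622)/(2*(2 + 1)² - 307) = -4425/(2*3² - 307) = -4425/(2*9 - 307) = -4425/(18 - 307) = -4425/(-289) = -4425*(-1/289) = 4425/289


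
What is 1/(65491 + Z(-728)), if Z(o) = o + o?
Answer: 1/64035 ≈ 1.5616e-5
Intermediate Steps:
Z(o) = 2*o
1/(65491 + Z(-728)) = 1/(65491 + 2*(-728)) = 1/(65491 - 1456) = 1/64035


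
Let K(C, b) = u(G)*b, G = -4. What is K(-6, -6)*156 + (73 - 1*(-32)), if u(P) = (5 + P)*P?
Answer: 3849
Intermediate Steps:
u(P) = P*(5 + P)
K(C, b) = -4*b (K(C, b) = (-4*(5 - 4))*b = (-4*1)*b = -4*b)
K(-6, -6)*156 + (73 - 1*(-32)) = -4*(-6)*156 + (73 - 1*(-32)) = 24*156 + (73 + 32) = 3744 + 105 = 3849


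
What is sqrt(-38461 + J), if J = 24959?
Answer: I*sqrt(13502) ≈ 116.2*I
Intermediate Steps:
sqrt(-38461 + J) = sqrt(-38461 + 24959) = sqrt(-13502) = I*sqrt(13502)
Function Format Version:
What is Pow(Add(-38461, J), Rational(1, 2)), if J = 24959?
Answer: Mul(I, Pow(13502, Rational(1, 2))) ≈ Mul(116.20, I)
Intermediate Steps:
Pow(Add(-38461, J), Rational(1, 2)) = Pow(Add(-38461, 24959), Rational(1, 2)) = Pow(-13502, Rational(1, 2)) = Mul(I, Pow(13502, Rational(1, 2)))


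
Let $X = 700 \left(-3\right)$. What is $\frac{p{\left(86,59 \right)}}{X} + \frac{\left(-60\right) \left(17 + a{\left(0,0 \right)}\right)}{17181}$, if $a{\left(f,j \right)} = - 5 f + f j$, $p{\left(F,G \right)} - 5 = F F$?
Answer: $- \frac{14366509}{4008900} \approx -3.5837$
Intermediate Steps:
$p{\left(F,G \right)} = 5 + F^{2}$ ($p{\left(F,G \right)} = 5 + F F = 5 + F^{2}$)
$X = -2100$
$\frac{p{\left(86,59 \right)}}{X} + \frac{\left(-60\right) \left(17 + a{\left(0,0 \right)}\right)}{17181} = \frac{5 + 86^{2}}{-2100} + \frac{\left(-60\right) \left(17 + 0 \left(-5 + 0\right)\right)}{17181} = \left(5 + 7396\right) \left(- \frac{1}{2100}\right) + - 60 \left(17 + 0 \left(-5\right)\right) \frac{1}{17181} = 7401 \left(- \frac{1}{2100}\right) + - 60 \left(17 + 0\right) \frac{1}{17181} = - \frac{2467}{700} + \left(-60\right) 17 \cdot \frac{1}{17181} = - \frac{2467}{700} - \frac{340}{5727} = - \frac{14366509}{4008900}$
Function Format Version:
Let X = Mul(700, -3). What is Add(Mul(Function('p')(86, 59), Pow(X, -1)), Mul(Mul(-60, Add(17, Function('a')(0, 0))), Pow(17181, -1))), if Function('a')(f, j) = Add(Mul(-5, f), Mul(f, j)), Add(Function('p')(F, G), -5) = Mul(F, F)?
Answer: Rational(-14366509, 4008900) ≈ -3.5837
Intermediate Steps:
Function('p')(F, G) = Add(5, Pow(F, 2)) (Function('p')(F, G) = Add(5, Mul(F, F)) = Add(5, Pow(F, 2)))
X = -2100
Add(Mul(Function('p')(86, 59), Pow(X, -1)), Mul(Mul(-60, Add(17, Function('a')(0, 0))), Pow(17181, -1))) = Add(Mul(Add(5, Pow(86, 2)), Pow(-2100, -1)), Mul(Mul(-60, Add(17, Mul(0, Add(-5, 0)))), Pow(17181, -1))) = Add(Mul(Add(5, 7396), Rational(-1, 2100)), Mul(Mul(-60, Add(17, Mul(0, -5))), Rational(1, 17181))) = Add(Mul(7401, Rational(-1, 2100)), Mul(Mul(-60, Add(17, 0)), Rational(1, 17181))) = Add(Rational(-2467, 700), Mul(Mul(-60, 17), Rational(1, 17181))) = Add(Rational(-2467, 700), Mul(-1020, Rational(1, 17181))) = Add(Rational(-2467, 700), Rational(-340, 5727)) = Rational(-14366509, 4008900)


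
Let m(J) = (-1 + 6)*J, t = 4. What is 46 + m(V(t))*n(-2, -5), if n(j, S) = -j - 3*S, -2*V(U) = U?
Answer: -124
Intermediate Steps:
V(U) = -U/2
m(J) = 5*J
46 + m(V(t))*n(-2, -5) = 46 + (5*(-½*4))*(-1*(-2) - 3*(-5)) = 46 + (5*(-2))*(2 + 15) = 46 - 10*17 = 46 - 170 = -124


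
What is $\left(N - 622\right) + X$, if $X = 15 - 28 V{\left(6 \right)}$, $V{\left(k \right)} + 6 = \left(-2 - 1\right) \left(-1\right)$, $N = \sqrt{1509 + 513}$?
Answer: $-523 + \sqrt{2022} \approx -478.03$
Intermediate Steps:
$N = \sqrt{2022} \approx 44.967$
$V{\left(k \right)} = -3$ ($V{\left(k \right)} = -6 + \left(-2 - 1\right) \left(-1\right) = -6 - -3 = -6 + 3 = -3$)
$X = 99$ ($X = 15 - -84 = 15 + 84 = 99$)
$\left(N - 622\right) + X = \left(\sqrt{2022} - 622\right) + 99 = \left(-622 + \sqrt{2022}\right) + 99 = -523 + \sqrt{2022}$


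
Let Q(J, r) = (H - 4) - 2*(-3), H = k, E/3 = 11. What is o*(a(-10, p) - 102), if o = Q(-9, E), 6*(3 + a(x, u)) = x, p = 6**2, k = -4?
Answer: 640/3 ≈ 213.33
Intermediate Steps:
E = 33 (E = 3*11 = 33)
H = -4
p = 36
a(x, u) = -3 + x/6
Q(J, r) = -2 (Q(J, r) = (-4 - 4) - 2*(-3) = -8 + 6 = -2)
o = -2
o*(a(-10, p) - 102) = -2*((-3 + (1/6)*(-10)) - 102) = -2*((-3 - 5/3) - 102) = -2*(-14/3 - 102) = -2*(-320/3) = 640/3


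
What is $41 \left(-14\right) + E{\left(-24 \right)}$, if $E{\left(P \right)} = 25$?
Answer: $-549$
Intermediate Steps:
$41 \left(-14\right) + E{\left(-24 \right)} = 41 \left(-14\right) + 25 = -574 + 25 = -549$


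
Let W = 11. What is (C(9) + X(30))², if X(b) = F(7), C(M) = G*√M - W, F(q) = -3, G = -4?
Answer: 676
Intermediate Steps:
C(M) = -11 - 4*√M (C(M) = -4*√M - 1*11 = -4*√M - 11 = -11 - 4*√M)
X(b) = -3
(C(9) + X(30))² = ((-11 - 4*√9) - 3)² = ((-11 - 4*3) - 3)² = ((-11 - 12) - 3)² = (-23 - 3)² = (-26)² = 676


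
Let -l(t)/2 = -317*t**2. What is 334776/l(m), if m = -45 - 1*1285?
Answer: 41847/140185325 ≈ 0.00029851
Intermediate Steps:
m = -1330 (m = -45 - 1285 = -1330)
l(t) = 634*t**2 (l(t) = -(-634)*t**2 = 634*t**2)
334776/l(m) = 334776/((634*(-1330)**2)) = 334776/((634*1768900)) = 334776/1121482600 = 334776*(1/1121482600) = 41847/140185325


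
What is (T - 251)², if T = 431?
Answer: 32400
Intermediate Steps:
(T - 251)² = (431 - 251)² = 180² = 32400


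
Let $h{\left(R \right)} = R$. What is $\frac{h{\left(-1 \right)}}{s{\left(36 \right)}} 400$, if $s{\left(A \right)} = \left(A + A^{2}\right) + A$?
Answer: $- \frac{50}{171} \approx -0.2924$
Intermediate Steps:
$s{\left(A \right)} = A^{2} + 2 A$
$\frac{h{\left(-1 \right)}}{s{\left(36 \right)}} 400 = - \frac{1}{36 \left(2 + 36\right)} 400 = - \frac{1}{36 \cdot 38} \cdot 400 = - \frac{1}{1368} \cdot 400 = \left(-1\right) \frac{1}{1368} \cdot 400 = \left(- \frac{1}{1368}\right) 400 = - \frac{50}{171}$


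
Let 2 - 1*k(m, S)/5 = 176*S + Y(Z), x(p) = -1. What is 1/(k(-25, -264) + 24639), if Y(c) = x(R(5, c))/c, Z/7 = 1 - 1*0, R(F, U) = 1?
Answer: 7/1798788 ≈ 3.8915e-6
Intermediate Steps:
Z = 7 (Z = 7*(1 - 1*0) = 7*(1 + 0) = 7*1 = 7)
Y(c) = -1/c
k(m, S) = 75/7 - 880*S (k(m, S) = 10 - 5*(176*S - 1/7) = 10 - 5*(-1/7 + 176*S) = 10 + (5/7 - 880*S) = 75/7 - 880*S)
1/(k(-25, -264) + 24639) = 1/((75/7 - 880*(-264)) + 24639) = 1/((75/7 + 232320) + 24639) = 1/(1626315/7 + 24639) = 1/(1798788/7) = 7/1798788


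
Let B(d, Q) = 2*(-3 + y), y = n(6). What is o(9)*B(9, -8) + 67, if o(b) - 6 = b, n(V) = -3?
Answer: -113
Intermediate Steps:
o(b) = 6 + b
y = -3
B(d, Q) = -12 (B(d, Q) = 2*(-3 - 3) = 2*(-6) = -12)
o(9)*B(9, -8) + 67 = (6 + 9)*(-12) + 67 = 15*(-12) + 67 = -180 + 67 = -113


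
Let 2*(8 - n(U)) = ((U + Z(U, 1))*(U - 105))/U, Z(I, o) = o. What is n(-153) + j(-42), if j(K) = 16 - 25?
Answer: 6485/51 ≈ 127.16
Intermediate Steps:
j(K) = -9
n(U) = 8 - (1 + U)*(-105 + U)/(2*U) (n(U) = 8 - (U + 1)*(U - 105)/(2*U) = 8 - (1 + U)*(-105 + U)/(2*U))
n(-153) + j(-42) = (1/2)*(105 - 1*(-153)*(-120 - 153))/(-153) - 9 = (1/2)*(-1/153)*(105 - 1*(-153)*(-273)) - 9 = (1/2)*(-1/153)*(105 - 41769) - 9 = (1/2)*(-1/153)*(-41664) - 9 = 6944/51 - 9 = 6485/51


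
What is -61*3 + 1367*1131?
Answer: 1545894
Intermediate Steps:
-61*3 + 1367*1131 = -183 + 1546077 = 1545894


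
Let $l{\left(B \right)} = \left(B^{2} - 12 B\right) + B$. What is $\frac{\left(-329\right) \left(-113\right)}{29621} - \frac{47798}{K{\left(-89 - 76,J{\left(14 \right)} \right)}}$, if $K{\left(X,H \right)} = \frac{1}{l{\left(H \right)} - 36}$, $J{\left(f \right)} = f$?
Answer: $- \frac{8494910171}{29621} \approx -2.8679 \cdot 10^{5}$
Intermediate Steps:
$l{\left(B \right)} = B^{2} - 11 B$
$K{\left(X,H \right)} = \frac{1}{-36 + H \left(-11 + H\right)}$ ($K{\left(X,H \right)} = \frac{1}{H \left(-11 + H\right) - 36} = \frac{1}{-36 + H \left(-11 + H\right)}$)
$\frac{\left(-329\right) \left(-113\right)}{29621} - \frac{47798}{K{\left(-89 - 76,J{\left(14 \right)} \right)}} = \frac{\left(-329\right) \left(-113\right)}{29621} - \frac{47798}{\frac{1}{-36 + 14 \left(-11 + 14\right)}} = 37177 \cdot \frac{1}{29621} - \frac{47798}{\frac{1}{-36 + 14 \cdot 3}} = \frac{37177}{29621} - \frac{47798}{\frac{1}{-36 + 42}} = \frac{37177}{29621} - \frac{47798}{\frac{1}{6}} = \frac{37177}{29621} - 47798 \frac{1}{\frac{1}{6}} = \frac{37177}{29621} - 286788 = - \frac{8494910171}{29621}$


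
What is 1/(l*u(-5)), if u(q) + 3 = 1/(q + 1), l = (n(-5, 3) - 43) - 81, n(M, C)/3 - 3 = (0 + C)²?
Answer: 1/286 ≈ 0.0034965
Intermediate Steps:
n(M, C) = 9 + 3*C² (n(M, C) = 9 + 3*(0 + C)² = 9 + 3*C²)
l = -88 (l = ((9 + 3*3²) - 43) - 81 = ((9 + 3*9) - 43) - 81 = ((9 + 27) - 43) - 81 = (36 - 43) - 81 = -7 - 81 = -88)
u(q) = -3 + 1/(1 + q) (u(q) = -3 + 1/(q + 1) = -3 + 1/(1 + q))
1/(l*u(-5)) = 1/(-88*(-2 - 3*(-5))/(1 - 5)) = 1/(-88*(-2 + 15)/(-4)) = 1/(-(-22)*13) = 1/(-88*(-13/4)) = 1/286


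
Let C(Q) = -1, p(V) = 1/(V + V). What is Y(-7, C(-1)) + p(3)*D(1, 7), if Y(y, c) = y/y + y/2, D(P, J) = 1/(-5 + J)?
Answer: -29/12 ≈ -2.4167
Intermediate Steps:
p(V) = 1/(2*V)
Y(y, c) = 1 + y/2 (Y(y, c) = 1 + y*(½) = 1 + y/2)
Y(-7, C(-1)) + p(3)*D(1, 7) = (1 + (½)*(-7)) + ((½)/3)/(-5 + 7) = (1 - 7/2) + ((½)*(⅓))/2 = -5/2 + (⅙)*(½) = -5/2 + 1/12 = -29/12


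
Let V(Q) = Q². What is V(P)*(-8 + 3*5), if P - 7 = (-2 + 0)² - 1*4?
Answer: 343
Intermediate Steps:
P = 7 (P = 7 + ((-2 + 0)² - 1*4) = 7 + ((-2)² - 4) = 7 + (4 - 4) = 7 + 0 = 7)
V(P)*(-8 + 3*5) = 7²*(-8 + 3*5) = 49*(-8 + 15) = 49*7 = 343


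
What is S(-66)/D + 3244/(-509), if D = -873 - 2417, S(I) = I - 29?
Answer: -2124881/334922 ≈ -6.3444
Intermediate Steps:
S(I) = -29 + I
D = -3290
S(-66)/D + 3244/(-509) = (-29 - 66)/(-3290) + 3244/(-509) = -95*(-1/3290) + 3244*(-1/509) = 19/658 - 3244/509 = -2124881/334922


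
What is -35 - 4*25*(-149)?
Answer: 14865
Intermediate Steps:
-35 - 4*25*(-149) = -35 - 100*(-149) = -35 + 14900 = 14865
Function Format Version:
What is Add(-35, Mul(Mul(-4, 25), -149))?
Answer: 14865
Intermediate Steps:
Add(-35, Mul(Mul(-4, 25), -149)) = Add(-35, Mul(-100, -149)) = Add(-35, 14900) = 14865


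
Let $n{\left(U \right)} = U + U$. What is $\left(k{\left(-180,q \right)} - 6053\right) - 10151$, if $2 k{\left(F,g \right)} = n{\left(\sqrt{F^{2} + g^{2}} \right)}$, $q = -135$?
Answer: $-15979$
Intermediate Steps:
$n{\left(U \right)} = 2 U$
$k{\left(F,g \right)} = \sqrt{F^{2} + g^{2}}$ ($k{\left(F,g \right)} = \frac{2 \sqrt{F^{2} + g^{2}}}{2} = \sqrt{F^{2} + g^{2}}$)
$\left(k{\left(-180,q \right)} - 6053\right) - 10151 = \left(\sqrt{\left(-180\right)^{2} + \left(-135\right)^{2}} - 6053\right) - 10151 = \left(\sqrt{32400 + 18225} - 6053\right) - 10151 = \left(\sqrt{50625} - 6053\right) - 10151 = \left(225 - 6053\right) - 10151 = -5828 - 10151 = -15979$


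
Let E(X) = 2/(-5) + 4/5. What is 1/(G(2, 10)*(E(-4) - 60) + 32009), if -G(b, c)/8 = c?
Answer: 1/36777 ≈ 2.7191e-5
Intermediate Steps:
G(b, c) = -8*c
E(X) = ⅖ (E(X) = 2*(-⅕) + 4*(⅕) = -⅖ + ⅘ = ⅖)
1/(G(2, 10)*(E(-4) - 60) + 32009) = 1/((-8*10)*(⅖ - 60) + 32009) = 1/(-80*(-298/5) + 32009) = 1/(4768 + 32009) = 1/36777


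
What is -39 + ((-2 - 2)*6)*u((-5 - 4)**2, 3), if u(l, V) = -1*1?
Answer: -15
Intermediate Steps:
u(l, V) = -1
-39 + ((-2 - 2)*6)*u((-5 - 4)**2, 3) = -39 + ((-2 - 2)*6)*(-1) = -39 - 4*6*(-1) = -39 - 24*(-1) = -39 + 24 = -15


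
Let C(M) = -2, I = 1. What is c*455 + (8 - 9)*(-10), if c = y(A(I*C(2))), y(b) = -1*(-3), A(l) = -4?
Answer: 1375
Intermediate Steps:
y(b) = 3
c = 3
c*455 + (8 - 9)*(-10) = 3*455 + (8 - 9)*(-10) = 1365 - 1*(-10) = 1365 + 10 = 1375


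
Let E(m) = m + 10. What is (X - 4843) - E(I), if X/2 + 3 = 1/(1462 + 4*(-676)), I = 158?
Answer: -3115558/621 ≈ -5017.0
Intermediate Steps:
X = -3727/621 (X = -6 + 2/(1462 + 4*(-676)) = -6 + 2/(1462 - 2704) = -6 + 2/(-1242) = -6 + 2*(-1/1242) = -6 - 1/621 = -3727/621 ≈ -6.0016)
E(m) = 10 + m
(X - 4843) - E(I) = (-3727/621 - 4843) - (10 + 158) = -3011230/621 - 1*168 = -3011230/621 - 168 = -3115558/621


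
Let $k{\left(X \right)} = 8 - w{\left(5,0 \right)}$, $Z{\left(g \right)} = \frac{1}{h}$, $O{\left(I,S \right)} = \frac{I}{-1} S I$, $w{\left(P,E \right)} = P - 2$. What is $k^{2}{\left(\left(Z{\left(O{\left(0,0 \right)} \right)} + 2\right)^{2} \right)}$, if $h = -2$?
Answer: $25$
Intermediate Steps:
$w{\left(P,E \right)} = -2 + P$
$O{\left(I,S \right)} = - S I^{2}$ ($O{\left(I,S \right)} = I \left(-1\right) S I = - I S I = - S I^{2}$)
$Z{\left(g \right)} = - \frac{1}{2}$ ($Z{\left(g \right)} = \frac{1}{-2} = - \frac{1}{2}$)
$k{\left(X \right)} = 5$ ($k{\left(X \right)} = 8 - \left(-2 + 5\right) = 8 - 3 = 5$)
$k^{2}{\left(\left(Z{\left(O{\left(0,0 \right)} \right)} + 2\right)^{2} \right)} = 5^{2} = 25$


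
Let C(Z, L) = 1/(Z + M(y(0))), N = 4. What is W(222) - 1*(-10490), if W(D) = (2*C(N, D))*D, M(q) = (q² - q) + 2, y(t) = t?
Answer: 10564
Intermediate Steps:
M(q) = 2 + q² - q
C(Z, L) = 1/(2 + Z) (C(Z, L) = 1/(Z + (2 + 0² - 1*0)) = 1/(Z + (2 + 0 + 0)) = 1/(Z + 2) = 1/(2 + Z))
W(D) = D/3 (W(D) = (2/(2 + 4))*D = (2/6)*D = (2*(⅙))*D = D/3)
W(222) - 1*(-10490) = (⅓)*222 - 1*(-10490) = 74 + 10490 = 10564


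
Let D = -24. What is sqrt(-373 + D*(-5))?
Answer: I*sqrt(253) ≈ 15.906*I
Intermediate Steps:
sqrt(-373 + D*(-5)) = sqrt(-373 - 24*(-5)) = sqrt(-373 + 120) = sqrt(-253) = I*sqrt(253)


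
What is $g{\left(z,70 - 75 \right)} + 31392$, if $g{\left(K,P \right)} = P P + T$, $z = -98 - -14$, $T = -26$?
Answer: $31391$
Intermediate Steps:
$z = -84$ ($z = -98 + 14 = -84$)
$g{\left(K,P \right)} = -26 + P^{2}$ ($g{\left(K,P \right)} = P P - 26 = P^{2} - 26 = -26 + P^{2}$)
$g{\left(z,70 - 75 \right)} + 31392 = \left(-26 + \left(70 - 75\right)^{2}\right) + 31392 = \left(-26 + \left(-5\right)^{2}\right) + 31392 = \left(-26 + 25\right) + 31392 = -1 + 31392 = 31391$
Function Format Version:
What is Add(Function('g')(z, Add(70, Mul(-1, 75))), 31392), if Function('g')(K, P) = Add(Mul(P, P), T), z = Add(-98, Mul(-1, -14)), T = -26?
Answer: 31391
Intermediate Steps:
z = -84 (z = Add(-98, 14) = -84)
Function('g')(K, P) = Add(-26, Pow(P, 2)) (Function('g')(K, P) = Add(Mul(P, P), -26) = Add(Pow(P, 2), -26) = Add(-26, Pow(P, 2)))
Add(Function('g')(z, Add(70, Mul(-1, 75))), 31392) = Add(Add(-26, Pow(Add(70, Mul(-1, 75)), 2)), 31392) = Add(Add(-26, Pow(Add(70, -75), 2)), 31392) = Add(Add(-26, Pow(-5, 2)), 31392) = Add(Add(-26, 25), 31392) = Add(-1, 31392) = 31391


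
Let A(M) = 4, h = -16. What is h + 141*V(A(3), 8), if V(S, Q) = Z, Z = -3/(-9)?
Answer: 31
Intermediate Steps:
Z = ⅓ (Z = -3*(-⅑) = ⅓ ≈ 0.33333)
V(S, Q) = ⅓
h + 141*V(A(3), 8) = -16 + 141*(⅓) = -16 + 47 = 31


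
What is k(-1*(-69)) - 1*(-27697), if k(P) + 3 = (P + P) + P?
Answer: 27901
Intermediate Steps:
k(P) = -3 + 3*P (k(P) = -3 + ((P + P) + P) = -3 + (2*P + P) = -3 + 3*P)
k(-1*(-69)) - 1*(-27697) = (-3 + 3*(-1*(-69))) - 1*(-27697) = (-3 + 3*69) + 27697 = (-3 + 207) + 27697 = 204 + 27697 = 27901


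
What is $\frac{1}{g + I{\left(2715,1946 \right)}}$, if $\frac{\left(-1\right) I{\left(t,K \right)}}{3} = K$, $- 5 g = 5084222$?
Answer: $- \frac{5}{5113412} \approx -9.7782 \cdot 10^{-7}$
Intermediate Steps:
$g = - \frac{5084222}{5}$ ($g = \left(- \frac{1}{5}\right) 5084222 = - \frac{5084222}{5} \approx -1.0168 \cdot 10^{6}$)
$I{\left(t,K \right)} = - 3 K$
$\frac{1}{g + I{\left(2715,1946 \right)}} = \frac{1}{- \frac{5084222}{5} - 5838} = \frac{1}{- \frac{5113412}{5}} = - \frac{5}{5113412}$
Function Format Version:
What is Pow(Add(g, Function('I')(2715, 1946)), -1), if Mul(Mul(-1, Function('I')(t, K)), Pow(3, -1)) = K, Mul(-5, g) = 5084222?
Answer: Rational(-5, 5113412) ≈ -9.7782e-7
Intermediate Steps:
g = Rational(-5084222, 5) (g = Mul(Rational(-1, 5), 5084222) = Rational(-5084222, 5) ≈ -1.0168e+6)
Function('I')(t, K) = Mul(-3, K)
Pow(Add(g, Function('I')(2715, 1946)), -1) = Pow(Add(Rational(-5084222, 5), Mul(-3, 1946)), -1) = Pow(Add(Rational(-5084222, 5), -5838), -1) = Pow(Rational(-5113412, 5), -1) = Rational(-5, 5113412)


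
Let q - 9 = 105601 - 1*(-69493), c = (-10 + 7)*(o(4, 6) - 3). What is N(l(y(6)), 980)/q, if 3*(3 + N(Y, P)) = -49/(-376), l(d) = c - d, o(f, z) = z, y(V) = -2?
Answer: -3335/197516184 ≈ -1.6885e-5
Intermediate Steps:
c = -9 (c = (-10 + 7)*(6 - 3) = -3*3 = -9)
q = 175103 (q = 9 + (105601 - 1*(-69493)) = 9 + (105601 + 69493) = 9 + 175094 = 175103)
l(d) = -9 - d
N(Y, P) = -3335/1128 (N(Y, P) = -3 + (-49/(-376))/3 = -3 + (-49*(-1/376))/3 = -3 + (⅓)*(49/376) = -3 + 49/1128 = -3335/1128)
N(l(y(6)), 980)/q = -3335/1128/175103 = -3335/1128*1/175103 = -3335/197516184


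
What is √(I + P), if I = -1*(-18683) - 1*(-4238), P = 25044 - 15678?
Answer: √32287 ≈ 179.69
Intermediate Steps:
P = 9366
I = 22921 (I = 18683 + 4238 = 22921)
√(I + P) = √(22921 + 9366) = √32287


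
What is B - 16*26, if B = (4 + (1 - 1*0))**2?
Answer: -391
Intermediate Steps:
B = 25 (B = (4 + (1 + 0))**2 = (4 + 1)**2 = 5**2 = 25)
B - 16*26 = 25 - 16*26 = 25 - 416 = -391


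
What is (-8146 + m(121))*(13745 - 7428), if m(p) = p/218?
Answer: -11217141119/218 ≈ -5.1455e+7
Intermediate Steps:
m(p) = p/218 (m(p) = p*(1/218) = p/218)
(-8146 + m(121))*(13745 - 7428) = (-8146 + (1/218)*121)*(13745 - 7428) = (-8146 + 121/218)*6317 = -1775707/218*6317 = -11217141119/218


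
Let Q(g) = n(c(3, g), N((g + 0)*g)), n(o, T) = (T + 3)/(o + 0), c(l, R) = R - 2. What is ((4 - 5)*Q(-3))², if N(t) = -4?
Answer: 1/25 ≈ 0.040000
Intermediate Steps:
c(l, R) = -2 + R
n(o, T) = (3 + T)/o
Q(g) = -1/(-2 + g) (Q(g) = (3 - 4)/(-2 + g) = -1/(-2 + g))
((4 - 5)*Q(-3))² = ((4 - 5)*(-1/(-2 - 3)))² = (-(-1)/(-5))² = (-(-1)*(-1)/5)² = (-1*⅕)² = (-⅕)² = 1/25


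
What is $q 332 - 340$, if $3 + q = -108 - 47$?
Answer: $-52796$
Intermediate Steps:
$q = -158$ ($q = -3 - 155 = -158$)
$q 332 - 340 = \left(-158\right) 332 - 340 = -52456 - 340 = -52796$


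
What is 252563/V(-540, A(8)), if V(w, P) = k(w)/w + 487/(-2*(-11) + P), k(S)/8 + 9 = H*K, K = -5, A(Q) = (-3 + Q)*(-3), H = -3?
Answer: 79557345/21887 ≈ 3634.9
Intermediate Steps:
A(Q) = 9 - 3*Q
k(S) = 48 (k(S) = -72 + 8*(-3*(-5)) = -72 + 8*15 = -72 + 120 = 48)
V(w, P) = 48/w + 487/(22 + P) (V(w, P) = 48/w + 487/(-2*(-11) + P) = 48/w + 487/(22 + P))
252563/V(-540, A(8)) = 252563/(((1056 + 48*(9 - 3*8) + 487*(-540))/((-540)*(22 + (9 - 3*8))))) = 252563/((-(1056 + 48*(9 - 24) - 262980)/(540*(22 + (9 - 24))))) = 252563/((-(1056 + 48*(-15) - 262980)/(540*(22 - 15)))) = 252563/((-1/540*(1056 - 720 - 262980)/7)) = 252563/((-1/540*⅐*(-262644))) = 252563/(21887/315) = 252563*(315/21887) = 79557345/21887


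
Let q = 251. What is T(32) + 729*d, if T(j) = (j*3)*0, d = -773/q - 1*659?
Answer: -121146678/251 ≈ -4.8266e+5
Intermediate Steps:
d = -166182/251 (d = -773/251 - 1*659 = -773*1/251 - 659 = -773/251 - 659 = -166182/251 ≈ -662.08)
T(j) = 0 (T(j) = (3*j)*0 = 0)
T(32) + 729*d = 0 + 729*(-166182/251) = 0 - 121146678/251 = -121146678/251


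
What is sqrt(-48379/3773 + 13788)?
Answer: sqrt(4001978365)/539 ≈ 117.37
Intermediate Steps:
sqrt(-48379/3773 + 13788) = sqrt(51973745/3773) = sqrt(4001978365)/539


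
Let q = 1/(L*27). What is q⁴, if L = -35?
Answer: 1/797493650625 ≈ 1.2539e-12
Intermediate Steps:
q = -1/945 (q = 1/(-35*27) = -1/35*1/27 = -1/945 ≈ -0.0010582)
q⁴ = (-1/945)⁴ = 1/797493650625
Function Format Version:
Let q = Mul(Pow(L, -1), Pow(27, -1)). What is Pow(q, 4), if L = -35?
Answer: Rational(1, 797493650625) ≈ 1.2539e-12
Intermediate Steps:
q = Rational(-1, 945) (q = Mul(Pow(-35, -1), Pow(27, -1)) = Mul(Rational(-1, 35), Rational(1, 27)) = Rational(-1, 945) ≈ -0.0010582)
Pow(q, 4) = Pow(Rational(-1, 945), 4) = Rational(1, 797493650625)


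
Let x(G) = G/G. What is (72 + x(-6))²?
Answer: 5329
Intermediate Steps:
x(G) = 1
(72 + x(-6))² = (72 + 1)² = 73² = 5329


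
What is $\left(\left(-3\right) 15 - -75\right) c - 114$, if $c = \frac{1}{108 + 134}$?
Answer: $- \frac{13779}{121} \approx -113.88$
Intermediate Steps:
$c = \frac{1}{242} \approx 0.0041322$
$\left(\left(-3\right) 15 - -75\right) c - 114 = \left(\left(-3\right) 15 - -75\right) \frac{1}{242} - 114 = \left(-45 + 75\right) \frac{1}{242} - 114 = 30 \cdot \frac{1}{242} - 114 = \frac{15}{121} - 114 = - \frac{13779}{121}$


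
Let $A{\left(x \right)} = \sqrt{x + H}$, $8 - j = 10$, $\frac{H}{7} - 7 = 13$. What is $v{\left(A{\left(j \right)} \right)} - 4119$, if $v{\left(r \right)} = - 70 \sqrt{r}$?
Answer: $-4119 - 70 \sqrt[4]{138} \approx -4358.9$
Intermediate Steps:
$H = 140$ ($H = 49 + 7 \cdot 13 = 49 + 91 = 140$)
$j = -2$ ($j = 8 - 10 = -2$)
$A{\left(x \right)} = \sqrt{140 + x}$ ($A{\left(x \right)} = \sqrt{x + 140} = \sqrt{140 + x}$)
$v{\left(A{\left(j \right)} \right)} - 4119 = - 70 \sqrt{\sqrt{140 - 2}} - 4119 = - 70 \sqrt{\sqrt{138}} - 4119 = - 70 \sqrt[4]{138} - 4119 = -4119 - 70 \sqrt[4]{138}$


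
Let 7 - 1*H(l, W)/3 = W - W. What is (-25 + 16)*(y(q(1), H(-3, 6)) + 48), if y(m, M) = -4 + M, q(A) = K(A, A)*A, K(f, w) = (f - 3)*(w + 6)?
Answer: -585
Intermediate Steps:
H(l, W) = 21 (H(l, W) = 21 - 3*(W - W) = 21 - 3*0 = 21 + 0 = 21)
K(f, w) = (-3 + f)*(6 + w)
q(A) = A*(-18 + A² + 3*A) (q(A) = (-18 - 3*A + 6*A + A*A)*A = (-18 - 3*A + 6*A + A²)*A = (-18 + A² + 3*A)*A = A*(-18 + A² + 3*A))
(-25 + 16)*(y(q(1), H(-3, 6)) + 48) = (-25 + 16)*((-4 + 21) + 48) = -9*(17 + 48) = -9*65 = -585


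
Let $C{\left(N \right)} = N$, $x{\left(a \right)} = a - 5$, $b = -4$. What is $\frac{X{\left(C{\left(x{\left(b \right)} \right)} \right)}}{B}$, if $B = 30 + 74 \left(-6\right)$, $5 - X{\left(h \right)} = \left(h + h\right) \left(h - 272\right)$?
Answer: $\frac{5053}{414} \approx 12.205$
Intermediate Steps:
$x{\left(a \right)} = -5 + a$ ($x{\left(a \right)} = a - 5 = -5 + a$)
$X{\left(h \right)} = 5 - 2 h \left(-272 + h\right)$ ($X{\left(h \right)} = 5 - \left(h + h\right) \left(h - 272\right) = 5 - 2 h \left(-272 + h\right)$)
$B = -414$ ($B = 30 - 444 = -414$)
$\frac{X{\left(C{\left(x{\left(b \right)} \right)} \right)}}{B} = \frac{5 - 2 \left(-5 - 4\right)^{2} + 544 \left(-5 - 4\right)}{-414} = \left(5 - 2 \left(-9\right)^{2} + 544 \left(-9\right)\right) \left(- \frac{1}{414}\right) = \left(5 - 162 - 4896\right) \left(- \frac{1}{414}\right) = \left(-5053\right) \left(- \frac{1}{414}\right) = \frac{5053}{414}$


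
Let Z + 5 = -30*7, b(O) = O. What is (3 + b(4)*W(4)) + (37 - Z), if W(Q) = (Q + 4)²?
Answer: 511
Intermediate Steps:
Z = -215 (Z = -5 - 30*7 = -5 - 210 = -215)
W(Q) = (4 + Q)²
(3 + b(4)*W(4)) + (37 - Z) = (3 + 4*(4 + 4)²) + (37 - 1*(-215)) = (3 + 4*8²) + (37 + 215) = (3 + 4*64) + 252 = (3 + 256) + 252 = 259 + 252 = 511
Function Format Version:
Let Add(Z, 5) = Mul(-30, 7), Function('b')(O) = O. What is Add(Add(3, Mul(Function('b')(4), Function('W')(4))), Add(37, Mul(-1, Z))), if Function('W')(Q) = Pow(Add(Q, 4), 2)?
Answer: 511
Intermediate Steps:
Z = -215 (Z = Add(-5, Mul(-30, 7)) = Add(-5, -210) = -215)
Function('W')(Q) = Pow(Add(4, Q), 2)
Add(Add(3, Mul(Function('b')(4), Function('W')(4))), Add(37, Mul(-1, Z))) = Add(Add(3, Mul(4, Pow(Add(4, 4), 2))), Add(37, Mul(-1, -215))) = Add(Add(3, Mul(4, Pow(8, 2))), Add(37, 215)) = Add(Add(3, Mul(4, 64)), 252) = Add(Add(3, 256), 252) = Add(259, 252) = 511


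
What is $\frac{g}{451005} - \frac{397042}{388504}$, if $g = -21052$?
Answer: $- \frac{93623356709}{87608623260} \approx -1.0687$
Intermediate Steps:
$\frac{g}{451005} - \frac{397042}{388504} = - \frac{21052}{451005} - \frac{397042}{388504} = \left(-21052\right) \frac{1}{451005} - \frac{198521}{194252} = - \frac{21052}{451005} - \frac{198521}{194252} = - \frac{93623356709}{87608623260}$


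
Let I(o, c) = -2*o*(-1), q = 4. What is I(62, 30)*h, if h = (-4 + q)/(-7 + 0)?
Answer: 0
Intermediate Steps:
h = 0 (h = (-4 + 4)/(-7 + 0) = 0/(-7) = 0*(-1/7) = 0)
I(o, c) = 2*o
I(62, 30)*h = (2*62)*0 = 124*0 = 0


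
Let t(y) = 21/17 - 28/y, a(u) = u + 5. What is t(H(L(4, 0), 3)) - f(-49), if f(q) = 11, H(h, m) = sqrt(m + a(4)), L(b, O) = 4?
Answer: -166/17 - 14*sqrt(3)/3 ≈ -17.848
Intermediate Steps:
a(u) = 5 + u
H(h, m) = sqrt(9 + m) (H(h, m) = sqrt(m + (5 + 4)) = sqrt(m + 9) = sqrt(9 + m))
t(y) = 21/17 - 28/y (t(y) = 21*(1/17) - 28/y = 21/17 - 28/y)
t(H(L(4, 0), 3)) - f(-49) = (21/17 - 28/sqrt(9 + 3)) - 1*11 = (21/17 - 28*sqrt(3)/6) - 11 = (21/17 - 14*sqrt(3)/3) - 11 = -166/17 - 14*sqrt(3)/3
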